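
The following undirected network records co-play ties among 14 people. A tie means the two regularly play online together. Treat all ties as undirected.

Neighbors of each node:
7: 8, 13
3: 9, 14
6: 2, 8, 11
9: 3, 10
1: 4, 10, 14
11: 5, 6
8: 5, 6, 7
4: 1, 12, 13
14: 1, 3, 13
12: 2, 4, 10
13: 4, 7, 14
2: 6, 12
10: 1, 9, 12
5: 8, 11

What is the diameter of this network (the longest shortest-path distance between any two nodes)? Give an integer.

6

Eccentricity of each node (its greatest distance to any other): 1:5, 2:4, 3:6, 4:4, 5:6, 6:5, 7:4, 8:5, 9:6, 10:5, 11:6, 12:4, 13:4, 14:5.
The maximum eccentricity is 6, realized for instance by the pair 9–5 via 9 – 10 – 12 – 2 – 6 – 11 – 5. So the diameter is 6.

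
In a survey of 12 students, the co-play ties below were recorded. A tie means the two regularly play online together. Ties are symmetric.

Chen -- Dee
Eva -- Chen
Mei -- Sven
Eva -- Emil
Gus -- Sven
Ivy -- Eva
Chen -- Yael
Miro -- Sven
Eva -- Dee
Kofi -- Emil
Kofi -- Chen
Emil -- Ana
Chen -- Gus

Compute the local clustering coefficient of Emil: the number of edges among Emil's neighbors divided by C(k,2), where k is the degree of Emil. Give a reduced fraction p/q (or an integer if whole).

Emil's neighbors: Ana, Eva, and Kofi (k = 3).
Possible neighbor pairs: C(3,2) = 3. Edges among them: none → e = 0.
Clustering(Emil) = 0/3 = 0.

0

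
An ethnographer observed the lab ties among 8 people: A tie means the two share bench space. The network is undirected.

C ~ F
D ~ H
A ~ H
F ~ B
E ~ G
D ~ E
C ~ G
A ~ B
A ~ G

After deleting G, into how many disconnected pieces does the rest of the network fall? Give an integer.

1

G's neighbors (A, C, and E) remain reachable from one another through other ties, so the rest of the network stays in one piece.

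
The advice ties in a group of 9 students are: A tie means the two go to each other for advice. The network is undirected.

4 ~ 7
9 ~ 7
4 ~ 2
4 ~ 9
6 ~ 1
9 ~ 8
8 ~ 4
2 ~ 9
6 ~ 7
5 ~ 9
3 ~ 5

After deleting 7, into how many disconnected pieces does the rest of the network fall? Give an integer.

2

Without 7, the remaining ties split the others into: {1, 6}; {2, 3, 4, 5, 8, 9}.
That's 2 separate components.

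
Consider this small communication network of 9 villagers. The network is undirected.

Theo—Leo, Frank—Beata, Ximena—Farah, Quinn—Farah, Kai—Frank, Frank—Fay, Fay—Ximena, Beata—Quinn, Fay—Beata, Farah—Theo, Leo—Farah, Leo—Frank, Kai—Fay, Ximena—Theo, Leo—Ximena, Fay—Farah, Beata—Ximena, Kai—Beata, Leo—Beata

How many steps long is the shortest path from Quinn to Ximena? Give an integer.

2

One shortest route is Quinn – Farah – Ximena, which uses 2 edges, and Quinn and Ximena are not directly tied, so nothing shorter exists. So d(Quinn,Ximena) = 2.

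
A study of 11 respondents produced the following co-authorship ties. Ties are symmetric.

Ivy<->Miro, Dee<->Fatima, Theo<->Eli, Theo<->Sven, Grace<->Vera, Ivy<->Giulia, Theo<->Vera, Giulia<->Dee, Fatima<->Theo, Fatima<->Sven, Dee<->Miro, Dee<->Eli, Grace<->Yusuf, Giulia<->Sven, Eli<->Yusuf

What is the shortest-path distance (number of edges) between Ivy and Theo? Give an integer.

3

One shortest route is Ivy – Giulia – Sven – Theo, which uses 3 edges, and at distance 2 from Ivy we only reach {Dee, Sven}, which does not include Theo. So d(Ivy,Theo) = 3.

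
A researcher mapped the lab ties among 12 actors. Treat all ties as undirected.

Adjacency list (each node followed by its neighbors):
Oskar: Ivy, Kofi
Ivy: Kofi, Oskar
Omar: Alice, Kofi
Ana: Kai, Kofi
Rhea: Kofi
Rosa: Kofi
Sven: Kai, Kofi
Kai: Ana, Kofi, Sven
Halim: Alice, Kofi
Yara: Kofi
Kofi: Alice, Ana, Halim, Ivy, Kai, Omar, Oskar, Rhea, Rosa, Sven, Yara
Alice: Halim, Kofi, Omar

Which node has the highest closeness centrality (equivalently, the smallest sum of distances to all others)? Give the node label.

Kofi

Farness (sum of distances to all others) for each node — Alice:19, Ana:20, Halim:20, Ivy:20, Kai:19, Kofi:11, Omar:20, Oskar:20, Rhea:21, Rosa:21, Sven:20, Yara:21.
The smallest farness is 11, for Kofi, so Kofi has the highest closeness.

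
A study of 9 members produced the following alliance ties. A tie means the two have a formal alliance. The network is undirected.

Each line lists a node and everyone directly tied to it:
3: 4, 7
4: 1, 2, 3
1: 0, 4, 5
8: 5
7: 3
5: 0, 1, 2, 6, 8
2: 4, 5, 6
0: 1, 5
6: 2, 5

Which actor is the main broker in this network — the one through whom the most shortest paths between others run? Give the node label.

4

Unnormalized betweenness of each node: 0:0, 1:6, 2:6, 3:7, 4:25/2, 5:21/2, 6:0, 7:0, 8:0.
4 has the largest value, 25/2, making it the main broker — the node through which the most shortest paths run.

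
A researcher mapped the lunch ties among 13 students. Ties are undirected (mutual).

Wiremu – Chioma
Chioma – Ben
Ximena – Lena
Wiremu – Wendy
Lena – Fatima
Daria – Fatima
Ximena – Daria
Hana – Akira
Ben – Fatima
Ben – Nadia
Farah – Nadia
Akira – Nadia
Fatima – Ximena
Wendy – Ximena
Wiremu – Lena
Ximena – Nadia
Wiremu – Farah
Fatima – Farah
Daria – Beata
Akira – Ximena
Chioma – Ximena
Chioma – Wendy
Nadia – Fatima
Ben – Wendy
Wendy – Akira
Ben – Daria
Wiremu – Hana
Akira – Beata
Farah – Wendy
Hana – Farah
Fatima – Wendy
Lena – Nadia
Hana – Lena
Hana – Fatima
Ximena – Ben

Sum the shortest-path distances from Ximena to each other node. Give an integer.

16

Distances from Ximena: Akira:1, Beata:2, Ben:1, Chioma:1, Daria:1, Farah:2, Fatima:1, Hana:2, Lena:1, Nadia:1, Wendy:1, Wiremu:2.
Sum = 1 + 2 + 1 + 1 + 1 + 2 + 1 + 2 + 1 + 1 + 1 + 2 = 16.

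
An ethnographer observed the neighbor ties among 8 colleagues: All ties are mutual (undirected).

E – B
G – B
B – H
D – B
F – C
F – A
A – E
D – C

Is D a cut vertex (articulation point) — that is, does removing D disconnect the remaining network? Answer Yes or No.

No

Even without D, every remaining node can still reach every other (the residual graph is connected), so D is not a cut vertex.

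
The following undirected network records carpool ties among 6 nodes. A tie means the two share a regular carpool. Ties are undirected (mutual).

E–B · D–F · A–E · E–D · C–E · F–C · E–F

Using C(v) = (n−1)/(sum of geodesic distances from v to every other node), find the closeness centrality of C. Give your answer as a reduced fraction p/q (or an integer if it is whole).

5/8

Distances from C: A:2, B:2, D:2, E:1, F:1. Sum = 8.
n = 6, so closeness = 5/8.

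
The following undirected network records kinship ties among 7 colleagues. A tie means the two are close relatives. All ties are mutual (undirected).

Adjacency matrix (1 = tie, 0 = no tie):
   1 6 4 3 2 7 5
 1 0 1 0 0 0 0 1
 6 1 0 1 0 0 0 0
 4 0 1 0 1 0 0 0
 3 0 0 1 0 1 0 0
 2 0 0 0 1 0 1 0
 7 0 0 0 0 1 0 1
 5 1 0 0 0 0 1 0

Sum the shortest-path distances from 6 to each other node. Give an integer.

12

Distances from 6: 1:1, 2:3, 3:2, 4:1, 5:2, 7:3.
Sum = 1 + 3 + 2 + 1 + 2 + 3 = 12.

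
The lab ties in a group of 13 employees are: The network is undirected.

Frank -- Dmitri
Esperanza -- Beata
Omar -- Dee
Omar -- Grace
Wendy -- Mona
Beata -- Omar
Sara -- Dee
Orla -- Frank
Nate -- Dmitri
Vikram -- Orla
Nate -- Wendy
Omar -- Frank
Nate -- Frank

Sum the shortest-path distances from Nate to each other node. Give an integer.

29

Distances from Nate: Beata:3, Dee:3, Dmitri:1, Esperanza:4, Frank:1, Grace:3, Mona:2, Omar:2, Orla:2, Sara:4, Vikram:3, Wendy:1.
Sum = 3 + 3 + 1 + 4 + 1 + 3 + 2 + 2 + 2 + 4 + 3 + 1 = 29.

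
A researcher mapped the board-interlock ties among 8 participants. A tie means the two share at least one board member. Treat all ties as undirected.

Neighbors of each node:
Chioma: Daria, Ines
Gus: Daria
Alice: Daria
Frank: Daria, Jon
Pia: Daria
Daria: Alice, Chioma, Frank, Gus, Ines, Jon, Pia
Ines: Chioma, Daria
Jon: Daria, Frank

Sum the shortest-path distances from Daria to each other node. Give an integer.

Distances from Daria: Alice:1, Chioma:1, Frank:1, Gus:1, Ines:1, Jon:1, Pia:1.
Sum = 1 + 1 + 1 + 1 + 1 + 1 + 1 = 7.

7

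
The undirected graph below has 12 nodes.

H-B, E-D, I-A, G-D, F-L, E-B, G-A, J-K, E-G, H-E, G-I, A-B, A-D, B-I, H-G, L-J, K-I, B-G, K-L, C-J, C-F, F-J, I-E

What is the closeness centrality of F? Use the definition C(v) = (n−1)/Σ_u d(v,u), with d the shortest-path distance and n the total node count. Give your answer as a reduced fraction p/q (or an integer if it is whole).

11/34

Distances from F: A:4, B:4, C:1, D:5, E:4, G:4, H:5, I:3, J:1, K:2, L:1. Sum = 34.
n = 12, so closeness = 11/34.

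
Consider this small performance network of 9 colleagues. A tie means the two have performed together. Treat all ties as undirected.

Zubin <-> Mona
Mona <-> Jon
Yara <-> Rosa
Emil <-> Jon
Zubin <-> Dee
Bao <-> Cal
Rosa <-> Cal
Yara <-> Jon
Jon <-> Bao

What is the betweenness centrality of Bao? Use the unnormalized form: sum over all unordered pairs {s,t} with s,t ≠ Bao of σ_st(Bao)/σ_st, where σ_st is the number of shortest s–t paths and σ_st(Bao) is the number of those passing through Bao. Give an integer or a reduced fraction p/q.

5

Pairs whose geodesics pass through Bao — Mona–Cal: 1; Dee–Cal: 1; Cal–Emil: 1; Cal–Zubin: 1; Cal–Jon: 1.
All other pairs contribute 0.
Summing the contributions gives betweenness(Bao) = 5.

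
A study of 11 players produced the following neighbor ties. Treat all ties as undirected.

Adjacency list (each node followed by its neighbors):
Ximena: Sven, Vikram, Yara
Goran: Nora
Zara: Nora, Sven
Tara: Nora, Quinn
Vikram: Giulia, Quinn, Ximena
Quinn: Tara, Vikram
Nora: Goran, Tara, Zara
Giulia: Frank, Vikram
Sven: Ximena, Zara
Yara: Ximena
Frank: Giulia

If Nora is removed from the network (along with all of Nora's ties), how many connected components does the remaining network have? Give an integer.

Without Nora, the remaining ties split the others into: {Frank, Giulia, Quinn, Sven, Tara, Vikram, Ximena, Yara, Zara}; {Goran}.
That's 2 separate components.

2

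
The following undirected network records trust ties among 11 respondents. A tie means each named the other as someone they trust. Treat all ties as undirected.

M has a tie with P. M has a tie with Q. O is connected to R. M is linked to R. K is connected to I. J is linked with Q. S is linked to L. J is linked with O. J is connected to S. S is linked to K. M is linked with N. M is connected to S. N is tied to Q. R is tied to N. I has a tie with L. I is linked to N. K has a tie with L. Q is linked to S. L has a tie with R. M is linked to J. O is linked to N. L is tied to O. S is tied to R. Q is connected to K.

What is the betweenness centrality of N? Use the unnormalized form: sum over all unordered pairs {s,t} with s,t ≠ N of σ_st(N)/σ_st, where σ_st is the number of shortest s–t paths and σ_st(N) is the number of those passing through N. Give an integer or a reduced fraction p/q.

38/7

Pairs whose geodesics pass through N — M–O: 1/3; M–I: 1; O–I: 1/2; O–P: 1/3; O–Q: 1/2; I–R: 1/2; I–P: 1; I–J: 3/7; I–Q: 1/2; R–Q: 1/3.
All other pairs contribute 0.
Summing the contributions gives betweenness(N) = 38/7.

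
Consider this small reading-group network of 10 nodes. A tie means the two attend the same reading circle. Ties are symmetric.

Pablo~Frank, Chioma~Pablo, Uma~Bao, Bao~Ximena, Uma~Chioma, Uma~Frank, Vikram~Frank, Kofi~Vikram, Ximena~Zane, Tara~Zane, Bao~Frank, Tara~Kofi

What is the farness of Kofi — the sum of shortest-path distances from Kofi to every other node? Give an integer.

22

Distances from Kofi: Bao:3, Chioma:4, Frank:2, Pablo:3, Tara:1, Uma:3, Vikram:1, Ximena:3, Zane:2.
Sum = 3 + 4 + 2 + 3 + 1 + 3 + 1 + 3 + 2 = 22.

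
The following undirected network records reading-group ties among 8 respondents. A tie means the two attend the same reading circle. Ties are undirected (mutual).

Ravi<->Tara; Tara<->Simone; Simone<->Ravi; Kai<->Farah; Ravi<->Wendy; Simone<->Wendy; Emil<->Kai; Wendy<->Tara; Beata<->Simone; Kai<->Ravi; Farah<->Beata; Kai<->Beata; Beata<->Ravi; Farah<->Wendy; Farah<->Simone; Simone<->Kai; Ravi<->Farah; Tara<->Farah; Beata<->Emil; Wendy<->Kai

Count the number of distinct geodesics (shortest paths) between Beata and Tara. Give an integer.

3

The shortest distance is 2. The length-2 paths are: Beata–Farah–Tara; Beata–Ravi–Tara; Beata–Simone–Tara.
That gives 3 distinct shortest paths.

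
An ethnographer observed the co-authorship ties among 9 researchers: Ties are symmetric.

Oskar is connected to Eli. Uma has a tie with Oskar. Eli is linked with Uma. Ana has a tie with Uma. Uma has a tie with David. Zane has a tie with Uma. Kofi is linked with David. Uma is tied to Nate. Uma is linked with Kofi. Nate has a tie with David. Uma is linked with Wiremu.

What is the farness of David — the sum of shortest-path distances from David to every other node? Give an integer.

13

Distances from David: Ana:2, Eli:2, Kofi:1, Nate:1, Oskar:2, Uma:1, Wiremu:2, Zane:2.
Sum = 2 + 2 + 1 + 1 + 2 + 1 + 2 + 2 = 13.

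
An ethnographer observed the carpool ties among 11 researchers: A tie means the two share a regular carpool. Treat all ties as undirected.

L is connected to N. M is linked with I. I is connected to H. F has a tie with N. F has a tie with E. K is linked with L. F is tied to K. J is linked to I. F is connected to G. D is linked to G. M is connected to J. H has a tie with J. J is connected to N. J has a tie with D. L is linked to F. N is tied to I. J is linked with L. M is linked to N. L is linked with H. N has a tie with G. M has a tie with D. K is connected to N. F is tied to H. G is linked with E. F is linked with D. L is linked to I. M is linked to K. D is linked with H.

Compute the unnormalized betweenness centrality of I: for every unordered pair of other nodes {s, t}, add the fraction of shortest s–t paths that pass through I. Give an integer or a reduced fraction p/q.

5/6

Pairs whose geodesics pass through I — H–N: 1/4; H–M: 1/3; M–L: 1/4.
All other pairs contribute 0.
Summing the contributions gives betweenness(I) = 5/6.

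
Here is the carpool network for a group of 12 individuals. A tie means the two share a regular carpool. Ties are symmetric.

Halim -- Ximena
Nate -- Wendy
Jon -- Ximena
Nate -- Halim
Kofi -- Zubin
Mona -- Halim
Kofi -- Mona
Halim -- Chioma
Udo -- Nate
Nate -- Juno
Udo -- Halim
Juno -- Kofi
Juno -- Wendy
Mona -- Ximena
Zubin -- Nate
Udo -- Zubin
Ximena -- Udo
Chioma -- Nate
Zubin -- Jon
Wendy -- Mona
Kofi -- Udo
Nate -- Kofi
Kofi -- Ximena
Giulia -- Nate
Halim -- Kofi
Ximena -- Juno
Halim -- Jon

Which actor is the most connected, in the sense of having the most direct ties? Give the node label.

Nate

Degrees — Chioma:2, Giulia:1, Halim:7, Jon:3, Juno:4, Kofi:7, Mona:4, Nate:8, Udo:5, Wendy:3, Ximena:6, Zubin:4.
The maximum is 8, attained only by Nate.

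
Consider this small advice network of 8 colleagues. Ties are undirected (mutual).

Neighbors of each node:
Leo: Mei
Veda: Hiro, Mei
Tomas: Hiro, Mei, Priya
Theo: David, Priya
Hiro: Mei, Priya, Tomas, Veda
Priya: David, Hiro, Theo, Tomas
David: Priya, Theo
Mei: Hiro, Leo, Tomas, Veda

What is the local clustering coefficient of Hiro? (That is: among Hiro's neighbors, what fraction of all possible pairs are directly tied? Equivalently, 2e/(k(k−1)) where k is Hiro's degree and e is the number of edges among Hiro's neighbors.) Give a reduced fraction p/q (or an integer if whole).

Hiro's neighbors: Mei, Priya, Tomas, and Veda (k = 4).
Possible neighbor pairs: C(4,2) = 6. Edges among them: Mei–Tomas, Mei–Veda, Priya–Tomas → e = 3.
Clustering(Hiro) = 3/6 = 1/2.

1/2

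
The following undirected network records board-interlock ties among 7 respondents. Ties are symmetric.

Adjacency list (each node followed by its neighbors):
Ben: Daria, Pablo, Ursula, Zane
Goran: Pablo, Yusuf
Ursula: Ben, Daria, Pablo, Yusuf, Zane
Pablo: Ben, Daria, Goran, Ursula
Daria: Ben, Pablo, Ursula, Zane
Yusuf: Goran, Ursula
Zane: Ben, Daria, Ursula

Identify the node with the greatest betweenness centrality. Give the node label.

Unnormalized betweenness of each node: Ben:7/12, Daria:7/12, Goran:1/2, Pablo:13/4, Ursula:13/3, Yusuf:3/4, Zane:0.
Ursula has the largest value, 13/3, making it the main broker — the node through which the most shortest paths run.

Ursula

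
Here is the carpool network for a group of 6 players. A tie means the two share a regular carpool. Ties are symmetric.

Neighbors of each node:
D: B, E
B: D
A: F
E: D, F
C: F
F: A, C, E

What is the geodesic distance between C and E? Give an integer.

2

One shortest route is C – F – E, which uses 2 edges, and C and E are not directly tied, so nothing shorter exists. So d(C,E) = 2.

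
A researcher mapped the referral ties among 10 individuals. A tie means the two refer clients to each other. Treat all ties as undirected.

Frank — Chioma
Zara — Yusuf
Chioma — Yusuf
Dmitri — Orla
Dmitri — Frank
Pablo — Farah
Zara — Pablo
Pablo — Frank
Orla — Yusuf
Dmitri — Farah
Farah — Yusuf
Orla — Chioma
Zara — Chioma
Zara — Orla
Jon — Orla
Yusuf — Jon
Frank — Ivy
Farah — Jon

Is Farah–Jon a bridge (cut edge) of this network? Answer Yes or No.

No

Even without that edge, Farah still reaches Jon via Farah – Yusuf – Jon, so the network stays connected. Not a bridge.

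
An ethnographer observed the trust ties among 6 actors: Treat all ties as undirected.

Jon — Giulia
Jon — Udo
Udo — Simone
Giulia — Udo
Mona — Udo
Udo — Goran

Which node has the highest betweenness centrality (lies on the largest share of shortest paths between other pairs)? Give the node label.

Unnormalized betweenness of each node: Giulia:0, Goran:0, Jon:0, Mona:0, Simone:0, Udo:9.
Udo has the largest value, 9, making it the main broker — the node through which the most shortest paths run.

Udo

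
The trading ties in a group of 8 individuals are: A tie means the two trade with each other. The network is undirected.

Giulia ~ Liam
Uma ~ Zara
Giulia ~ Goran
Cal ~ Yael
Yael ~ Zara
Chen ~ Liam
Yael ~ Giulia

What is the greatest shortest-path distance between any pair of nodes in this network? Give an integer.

Eccentricity of each node (its greatest distance to any other): Cal:4, Chen:5, Giulia:3, Goran:4, Liam:4, Uma:5, Yael:3, Zara:4.
The maximum eccentricity is 5, realized for instance by the pair Chen–Uma via Chen – Liam – Giulia – Yael – Zara – Uma. So the diameter is 5.

5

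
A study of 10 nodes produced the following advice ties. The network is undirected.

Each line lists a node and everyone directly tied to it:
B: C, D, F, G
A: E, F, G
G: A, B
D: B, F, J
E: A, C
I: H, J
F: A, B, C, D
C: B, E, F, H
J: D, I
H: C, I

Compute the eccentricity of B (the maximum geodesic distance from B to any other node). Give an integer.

3

Distances from B: A:2, C:1, D:1, E:2, F:1, G:1, H:2, I:3, J:2.
The largest is 3 (to I), so the eccentricity of B is 3.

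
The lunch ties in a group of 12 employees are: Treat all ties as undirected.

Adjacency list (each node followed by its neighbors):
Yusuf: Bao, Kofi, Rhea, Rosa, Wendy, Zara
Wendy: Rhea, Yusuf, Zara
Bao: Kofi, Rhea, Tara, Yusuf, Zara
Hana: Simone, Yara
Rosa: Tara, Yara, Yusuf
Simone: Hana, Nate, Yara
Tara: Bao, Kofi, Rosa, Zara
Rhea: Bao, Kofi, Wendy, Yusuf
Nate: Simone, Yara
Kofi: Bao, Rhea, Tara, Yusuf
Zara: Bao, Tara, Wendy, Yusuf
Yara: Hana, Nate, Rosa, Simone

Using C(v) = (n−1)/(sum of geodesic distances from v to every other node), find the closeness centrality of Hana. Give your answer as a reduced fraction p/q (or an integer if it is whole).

11/32

Distances from Hana: Bao:4, Kofi:4, Nate:2, Rhea:4, Rosa:2, Simone:1, Tara:3, Wendy:4, Yara:1, Yusuf:3, Zara:4. Sum = 32.
n = 12, so closeness = 11/32.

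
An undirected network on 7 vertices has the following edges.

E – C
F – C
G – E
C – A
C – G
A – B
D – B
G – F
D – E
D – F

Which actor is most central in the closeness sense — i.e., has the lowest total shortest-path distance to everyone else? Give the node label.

C

Farness (sum of distances to all others) for each node — A:10, B:11, C:8, D:9, E:9, F:9, G:10.
The smallest farness is 8, for C, so C has the highest closeness.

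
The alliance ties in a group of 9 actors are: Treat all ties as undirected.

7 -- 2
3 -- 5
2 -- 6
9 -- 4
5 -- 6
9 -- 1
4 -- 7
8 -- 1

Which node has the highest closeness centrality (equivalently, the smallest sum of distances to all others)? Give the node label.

7

Farness (sum of distances to all others) for each node — 1:29, 2:21, 3:36, 4:21, 5:29, 6:24, 7:20, 8:36, 9:24.
The smallest farness is 20, for 7, so 7 has the highest closeness.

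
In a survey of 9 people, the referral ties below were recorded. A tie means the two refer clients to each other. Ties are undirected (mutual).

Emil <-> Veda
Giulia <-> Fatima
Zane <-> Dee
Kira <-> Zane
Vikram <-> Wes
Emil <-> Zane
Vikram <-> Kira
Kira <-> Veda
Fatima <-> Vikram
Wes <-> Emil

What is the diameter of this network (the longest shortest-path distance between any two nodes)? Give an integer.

Eccentricity of each node (its greatest distance to any other): Dee:5, Emil:4, Fatima:4, Giulia:5, Kira:3, Veda:4, Vikram:3, Wes:3, Zane:4.
The maximum eccentricity is 5, realized for instance by the pair Dee–Giulia via Dee – Zane – Kira – Vikram – Fatima – Giulia. So the diameter is 5.

5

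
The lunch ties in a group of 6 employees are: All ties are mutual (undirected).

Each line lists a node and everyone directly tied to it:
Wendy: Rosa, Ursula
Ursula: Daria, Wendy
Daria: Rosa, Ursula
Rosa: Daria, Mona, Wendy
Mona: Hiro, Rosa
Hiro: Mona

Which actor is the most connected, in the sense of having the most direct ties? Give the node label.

Rosa

Degrees — Daria:2, Hiro:1, Mona:2, Rosa:3, Ursula:2, Wendy:2.
The maximum is 3, attained only by Rosa.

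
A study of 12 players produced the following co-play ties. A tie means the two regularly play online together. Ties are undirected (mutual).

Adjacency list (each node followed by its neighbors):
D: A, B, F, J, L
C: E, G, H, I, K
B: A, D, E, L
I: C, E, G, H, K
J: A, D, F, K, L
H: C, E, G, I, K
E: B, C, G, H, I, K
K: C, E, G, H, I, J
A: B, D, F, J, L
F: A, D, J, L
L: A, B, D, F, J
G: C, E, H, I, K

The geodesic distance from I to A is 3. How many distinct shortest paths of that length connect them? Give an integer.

The shortest distance is 3. The length-3 paths are: I–K–J–A; I–E–B–A.
That gives 2 distinct shortest paths.

2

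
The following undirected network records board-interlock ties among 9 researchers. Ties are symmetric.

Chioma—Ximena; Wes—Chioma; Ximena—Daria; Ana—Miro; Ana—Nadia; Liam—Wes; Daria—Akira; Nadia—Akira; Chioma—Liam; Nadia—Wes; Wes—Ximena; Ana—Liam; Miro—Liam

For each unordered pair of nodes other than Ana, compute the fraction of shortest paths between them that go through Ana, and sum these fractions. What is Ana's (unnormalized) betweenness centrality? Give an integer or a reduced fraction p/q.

Pairs whose geodesics pass through Ana — Liam–Nadia: 1/2; Liam–Akira: 1/2; Miro–Nadia: 1; Miro–Akira: 1; Miro–Daria: 1/3.
All other pairs contribute 0.
Summing the contributions gives betweenness(Ana) = 10/3.

10/3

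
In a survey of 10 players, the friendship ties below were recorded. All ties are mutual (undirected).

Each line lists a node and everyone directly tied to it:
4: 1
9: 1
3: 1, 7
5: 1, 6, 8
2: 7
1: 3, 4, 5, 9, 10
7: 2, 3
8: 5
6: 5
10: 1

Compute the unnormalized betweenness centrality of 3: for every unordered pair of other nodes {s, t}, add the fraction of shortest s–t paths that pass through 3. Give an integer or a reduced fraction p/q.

Pairs whose geodesics pass through 3 — 1–2: 1; 1–7: 1; 2–4: 1; 2–8: 1; 2–9: 1; 2–5: 1; 2–10: 1; 2–6: 1; 4–7: 1; 8–7: 1; 9–7: 1; 5–7: 1; 7–10: 1; 7–6: 1.
All other pairs contribute 0.
Summing the contributions gives betweenness(3) = 14.

14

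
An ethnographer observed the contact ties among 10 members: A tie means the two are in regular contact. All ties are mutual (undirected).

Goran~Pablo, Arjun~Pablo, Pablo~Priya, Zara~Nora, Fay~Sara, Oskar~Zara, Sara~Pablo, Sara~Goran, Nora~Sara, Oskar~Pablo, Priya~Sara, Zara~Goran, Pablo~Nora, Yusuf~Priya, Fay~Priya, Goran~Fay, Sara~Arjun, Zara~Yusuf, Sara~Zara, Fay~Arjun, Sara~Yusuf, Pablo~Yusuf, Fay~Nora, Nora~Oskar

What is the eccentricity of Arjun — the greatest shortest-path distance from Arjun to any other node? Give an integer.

2

Distances from Arjun: Fay:1, Goran:2, Nora:2, Oskar:2, Pablo:1, Priya:2, Sara:1, Yusuf:2, Zara:2.
The largest is 2 (to Yusuf, Goran, Oskar, Priya, Nora, and Zara), so the eccentricity of Arjun is 2.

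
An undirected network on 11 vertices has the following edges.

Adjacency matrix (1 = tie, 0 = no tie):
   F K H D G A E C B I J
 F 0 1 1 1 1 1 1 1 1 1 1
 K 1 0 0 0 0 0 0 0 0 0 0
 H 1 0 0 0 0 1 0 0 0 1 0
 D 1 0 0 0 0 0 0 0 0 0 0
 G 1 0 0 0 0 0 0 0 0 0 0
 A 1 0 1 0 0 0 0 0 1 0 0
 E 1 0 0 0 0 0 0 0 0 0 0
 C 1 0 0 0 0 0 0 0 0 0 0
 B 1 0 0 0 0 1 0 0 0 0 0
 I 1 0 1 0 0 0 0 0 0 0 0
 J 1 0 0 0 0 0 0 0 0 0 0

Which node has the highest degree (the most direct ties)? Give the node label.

F

Degrees — A:3, B:2, C:1, D:1, E:1, F:10, G:1, H:3, I:2, J:1, K:1.
The maximum is 10, attained only by F.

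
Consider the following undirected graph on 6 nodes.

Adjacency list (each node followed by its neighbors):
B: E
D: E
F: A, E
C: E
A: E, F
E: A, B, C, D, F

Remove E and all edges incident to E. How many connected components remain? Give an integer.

4

Without E, the remaining ties split the others into: {C}; {B}; {D}; {A, F}.
That's 4 separate components.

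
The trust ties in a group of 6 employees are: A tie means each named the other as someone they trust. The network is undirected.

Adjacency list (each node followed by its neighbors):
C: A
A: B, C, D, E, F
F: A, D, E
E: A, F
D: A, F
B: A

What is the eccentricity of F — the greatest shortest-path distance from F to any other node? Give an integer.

Distances from F: A:1, B:2, C:2, D:1, E:1.
The largest is 2 (to C and B), so the eccentricity of F is 2.

2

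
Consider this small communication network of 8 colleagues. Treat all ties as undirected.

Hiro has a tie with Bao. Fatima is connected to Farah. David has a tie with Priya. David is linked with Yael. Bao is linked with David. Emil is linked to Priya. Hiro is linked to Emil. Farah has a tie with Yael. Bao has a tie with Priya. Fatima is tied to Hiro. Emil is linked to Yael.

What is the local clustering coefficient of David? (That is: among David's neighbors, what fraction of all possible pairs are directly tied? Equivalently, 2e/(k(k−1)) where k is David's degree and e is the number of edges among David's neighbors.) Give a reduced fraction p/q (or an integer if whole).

David's neighbors: Bao, Priya, and Yael (k = 3).
Possible neighbor pairs: C(3,2) = 3. Edges among them: Bao–Priya → e = 1.
Clustering(David) = 1/3.

1/3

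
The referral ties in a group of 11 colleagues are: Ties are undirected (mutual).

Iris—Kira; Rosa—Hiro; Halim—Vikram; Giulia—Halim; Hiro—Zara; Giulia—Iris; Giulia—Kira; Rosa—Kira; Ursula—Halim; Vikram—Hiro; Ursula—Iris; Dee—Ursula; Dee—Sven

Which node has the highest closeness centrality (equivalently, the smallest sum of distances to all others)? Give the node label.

Halim

Farness (sum of distances to all others) for each node — Dee:28, Giulia:23, Halim:20, Hiro:25, Iris:22, Kira:22, Rosa:25, Sven:37, Ursula:21, Vikram:23, Zara:34.
The smallest farness is 20, for Halim, so Halim has the highest closeness.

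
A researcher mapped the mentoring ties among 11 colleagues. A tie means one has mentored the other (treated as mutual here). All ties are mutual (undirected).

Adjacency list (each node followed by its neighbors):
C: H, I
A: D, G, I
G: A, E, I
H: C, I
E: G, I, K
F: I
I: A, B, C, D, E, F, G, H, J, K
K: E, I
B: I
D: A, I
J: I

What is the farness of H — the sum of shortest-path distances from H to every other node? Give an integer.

18

Distances from H: A:2, B:2, C:1, D:2, E:2, F:2, G:2, I:1, J:2, K:2.
Sum = 2 + 2 + 1 + 2 + 2 + 2 + 2 + 1 + 2 + 2 = 18.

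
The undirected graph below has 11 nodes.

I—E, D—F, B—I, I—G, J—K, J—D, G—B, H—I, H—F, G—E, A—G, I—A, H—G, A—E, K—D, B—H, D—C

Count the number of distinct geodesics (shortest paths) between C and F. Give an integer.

The shortest distance is 2, and the only length-2 path is C–D–F. So there is exactly 1 shortest path.

1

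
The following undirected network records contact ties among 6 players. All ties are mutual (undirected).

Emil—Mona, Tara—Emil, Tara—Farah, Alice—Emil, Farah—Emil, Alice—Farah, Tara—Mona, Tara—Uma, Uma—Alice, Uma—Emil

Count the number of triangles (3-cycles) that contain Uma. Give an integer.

2

Uma's neighbors: Alice, Emil, and Tara.
Neighbor pairs that are themselves tied: Uma–Alice–Emil; Uma–Emil–Tara. Each forms one triangle with Uma, for 2 in total.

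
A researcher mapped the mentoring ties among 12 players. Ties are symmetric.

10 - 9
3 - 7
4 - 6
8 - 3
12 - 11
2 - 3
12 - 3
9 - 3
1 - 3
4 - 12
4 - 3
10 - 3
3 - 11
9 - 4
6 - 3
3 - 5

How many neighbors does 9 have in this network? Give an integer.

3

9 is directly tied to 3, 4, and 10. That is 3 neighbors, so the degree of 9 is 3.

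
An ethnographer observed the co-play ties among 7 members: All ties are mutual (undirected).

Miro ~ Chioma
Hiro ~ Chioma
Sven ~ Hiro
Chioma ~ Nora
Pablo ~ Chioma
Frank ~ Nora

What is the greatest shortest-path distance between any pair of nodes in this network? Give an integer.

4

Eccentricity of each node (its greatest distance to any other): Chioma:2, Frank:4, Hiro:3, Miro:3, Nora:3, Pablo:3, Sven:4.
The maximum eccentricity is 4, realized for instance by the pair Sven–Frank via Sven – Hiro – Chioma – Nora – Frank. So the diameter is 4.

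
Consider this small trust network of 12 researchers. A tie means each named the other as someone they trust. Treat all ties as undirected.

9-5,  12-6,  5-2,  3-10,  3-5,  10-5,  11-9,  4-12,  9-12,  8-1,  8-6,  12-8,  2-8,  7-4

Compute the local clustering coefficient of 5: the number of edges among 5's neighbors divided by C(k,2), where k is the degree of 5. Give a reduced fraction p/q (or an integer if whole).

5's neighbors: 2, 3, 9, and 10 (k = 4).
Possible neighbor pairs: C(4,2) = 6. Edges among them: 3–10 → e = 1.
Clustering(5) = 1/6.

1/6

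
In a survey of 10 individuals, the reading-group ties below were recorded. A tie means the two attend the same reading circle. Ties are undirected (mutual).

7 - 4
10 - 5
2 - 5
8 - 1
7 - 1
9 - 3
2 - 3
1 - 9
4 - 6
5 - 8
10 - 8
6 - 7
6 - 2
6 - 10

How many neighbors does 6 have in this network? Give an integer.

4

6 is directly tied to 2, 4, 7, and 10. That is 4 neighbors, so the degree of 6 is 4.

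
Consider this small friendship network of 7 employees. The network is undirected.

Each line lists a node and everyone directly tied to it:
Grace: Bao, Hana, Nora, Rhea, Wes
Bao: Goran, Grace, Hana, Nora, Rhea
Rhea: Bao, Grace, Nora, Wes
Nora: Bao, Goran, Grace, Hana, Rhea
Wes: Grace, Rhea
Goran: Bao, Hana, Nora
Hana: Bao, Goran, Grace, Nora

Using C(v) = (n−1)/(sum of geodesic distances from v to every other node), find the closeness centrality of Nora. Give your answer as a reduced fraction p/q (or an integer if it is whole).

6/7

Distances from Nora: Bao:1, Goran:1, Grace:1, Hana:1, Rhea:1, Wes:2. Sum = 7.
n = 7, so closeness = 6/7.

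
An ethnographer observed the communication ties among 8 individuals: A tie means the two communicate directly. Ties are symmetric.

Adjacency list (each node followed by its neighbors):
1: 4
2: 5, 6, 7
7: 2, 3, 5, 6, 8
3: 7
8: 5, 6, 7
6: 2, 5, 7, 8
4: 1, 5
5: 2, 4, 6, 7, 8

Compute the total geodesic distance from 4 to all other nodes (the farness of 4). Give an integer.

13

Distances from 4: 1:1, 2:2, 3:3, 5:1, 6:2, 7:2, 8:2.
Sum = 1 + 2 + 3 + 1 + 2 + 2 + 2 = 13.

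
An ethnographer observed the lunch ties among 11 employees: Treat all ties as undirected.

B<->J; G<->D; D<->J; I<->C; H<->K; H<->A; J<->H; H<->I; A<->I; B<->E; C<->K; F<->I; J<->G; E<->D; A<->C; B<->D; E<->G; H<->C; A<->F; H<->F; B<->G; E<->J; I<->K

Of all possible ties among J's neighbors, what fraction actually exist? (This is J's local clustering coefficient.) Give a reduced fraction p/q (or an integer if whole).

J's neighbors: B, D, E, G, and H (k = 5).
Possible neighbor pairs: C(5,2) = 10. Edges among them: B–D, B–E, B–G, D–E, D–G, E–G → e = 6.
Clustering(J) = 6/10 = 3/5.

3/5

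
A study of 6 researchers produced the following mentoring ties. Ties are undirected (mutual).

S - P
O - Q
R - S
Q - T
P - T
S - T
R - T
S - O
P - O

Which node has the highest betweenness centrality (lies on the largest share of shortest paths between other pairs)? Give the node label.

T

Unnormalized betweenness of each node: O:1, P:1/3, Q:1/3, R:0, S:11/6, T:5/2.
T has the largest value, 5/2, making it the main broker — the node through which the most shortest paths run.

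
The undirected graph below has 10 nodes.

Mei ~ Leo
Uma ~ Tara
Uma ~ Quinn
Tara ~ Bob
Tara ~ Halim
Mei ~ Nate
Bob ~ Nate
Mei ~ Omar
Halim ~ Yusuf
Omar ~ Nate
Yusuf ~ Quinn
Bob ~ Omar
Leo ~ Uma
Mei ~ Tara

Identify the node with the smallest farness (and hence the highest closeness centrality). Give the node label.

Farness (sum of distances to all others) for each node — Bob:18, Halim:19, Leo:19, Mei:16, Nate:21, Omar:21, Quinn:22, Tara:14, Uma:17, Yusuf:23.
The smallest farness is 14, for Tara, so Tara has the highest closeness.

Tara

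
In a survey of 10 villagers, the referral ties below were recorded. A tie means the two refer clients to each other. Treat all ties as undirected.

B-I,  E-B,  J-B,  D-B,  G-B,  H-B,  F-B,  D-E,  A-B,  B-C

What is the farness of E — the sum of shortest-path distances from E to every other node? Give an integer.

16

Distances from E: A:2, B:1, C:2, D:1, F:2, G:2, H:2, I:2, J:2.
Sum = 2 + 1 + 2 + 1 + 2 + 2 + 2 + 2 + 2 = 16.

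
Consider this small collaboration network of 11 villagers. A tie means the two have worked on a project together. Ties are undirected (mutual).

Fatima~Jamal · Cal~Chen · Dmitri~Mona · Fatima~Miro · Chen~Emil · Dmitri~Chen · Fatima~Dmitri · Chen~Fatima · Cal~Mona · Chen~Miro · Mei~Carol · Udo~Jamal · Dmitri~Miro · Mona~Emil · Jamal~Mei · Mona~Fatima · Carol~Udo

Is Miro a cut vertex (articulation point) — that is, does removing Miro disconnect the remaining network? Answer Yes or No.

Even without Miro, every remaining node can still reach every other (the residual graph is connected), so Miro is not a cut vertex.

No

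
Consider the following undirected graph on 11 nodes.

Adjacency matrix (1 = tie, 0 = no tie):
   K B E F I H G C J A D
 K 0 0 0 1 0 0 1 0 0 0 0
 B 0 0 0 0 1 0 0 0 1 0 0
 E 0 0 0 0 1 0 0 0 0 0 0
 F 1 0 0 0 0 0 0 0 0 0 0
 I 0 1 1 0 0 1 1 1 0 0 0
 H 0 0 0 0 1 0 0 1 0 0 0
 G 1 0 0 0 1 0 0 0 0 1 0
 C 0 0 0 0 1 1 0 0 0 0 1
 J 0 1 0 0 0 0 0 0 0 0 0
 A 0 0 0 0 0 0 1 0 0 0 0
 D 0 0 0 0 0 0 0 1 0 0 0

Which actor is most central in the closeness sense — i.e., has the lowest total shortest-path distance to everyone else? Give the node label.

Farness (sum of distances to all others) for each node — A:28, B:23, C:22, D:31, E:25, F:35, G:19, H:23, I:16, J:32, K:26.
The smallest farness is 16, for I, so I has the highest closeness.

I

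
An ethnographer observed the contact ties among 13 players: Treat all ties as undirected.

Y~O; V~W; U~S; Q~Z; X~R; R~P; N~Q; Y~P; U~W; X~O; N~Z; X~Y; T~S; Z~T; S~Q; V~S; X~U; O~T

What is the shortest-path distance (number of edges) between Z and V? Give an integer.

One shortest route is Z – T – S – V, which uses 3 edges, and at distance 2 from Z we only reach {O, S}, which does not include V. So d(Z,V) = 3.

3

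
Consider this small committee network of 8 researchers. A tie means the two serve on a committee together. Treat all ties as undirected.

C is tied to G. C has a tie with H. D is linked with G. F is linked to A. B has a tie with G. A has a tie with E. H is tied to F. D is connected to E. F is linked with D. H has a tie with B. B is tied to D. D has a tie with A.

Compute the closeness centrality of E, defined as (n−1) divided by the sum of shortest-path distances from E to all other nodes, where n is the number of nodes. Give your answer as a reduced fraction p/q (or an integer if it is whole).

1/2

Distances from E: A:1, B:2, C:3, D:1, F:2, G:2, H:3. Sum = 14.
n = 8, so closeness = 7/14 = 1/2.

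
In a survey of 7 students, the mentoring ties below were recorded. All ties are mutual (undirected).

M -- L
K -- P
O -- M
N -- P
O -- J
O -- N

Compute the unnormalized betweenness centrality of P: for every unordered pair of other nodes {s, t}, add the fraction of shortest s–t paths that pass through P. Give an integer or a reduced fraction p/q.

5

Pairs whose geodesics pass through P — J–K: 1; O–K: 1; K–M: 1; K–N: 1; K–L: 1.
All other pairs contribute 0.
Summing the contributions gives betweenness(P) = 5.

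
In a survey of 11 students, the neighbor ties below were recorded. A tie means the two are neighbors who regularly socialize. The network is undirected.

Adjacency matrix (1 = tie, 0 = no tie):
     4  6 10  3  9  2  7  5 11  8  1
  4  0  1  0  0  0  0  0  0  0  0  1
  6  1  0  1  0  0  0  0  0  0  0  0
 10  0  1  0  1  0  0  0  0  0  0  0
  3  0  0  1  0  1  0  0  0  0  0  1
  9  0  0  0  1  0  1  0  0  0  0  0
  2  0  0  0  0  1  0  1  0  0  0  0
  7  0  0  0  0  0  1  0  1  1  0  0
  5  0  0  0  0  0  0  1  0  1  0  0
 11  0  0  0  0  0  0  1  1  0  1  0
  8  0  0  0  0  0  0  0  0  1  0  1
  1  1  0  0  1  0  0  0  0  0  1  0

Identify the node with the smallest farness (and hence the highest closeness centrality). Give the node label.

1

Farness (sum of distances to all others) for each node — 1:20, 2:25, 3:21, 4:26, 5:30, 6:30, 7:26, 8:22, 9:23, 10:27, 11:24.
The smallest farness is 20, for 1, so 1 has the highest closeness.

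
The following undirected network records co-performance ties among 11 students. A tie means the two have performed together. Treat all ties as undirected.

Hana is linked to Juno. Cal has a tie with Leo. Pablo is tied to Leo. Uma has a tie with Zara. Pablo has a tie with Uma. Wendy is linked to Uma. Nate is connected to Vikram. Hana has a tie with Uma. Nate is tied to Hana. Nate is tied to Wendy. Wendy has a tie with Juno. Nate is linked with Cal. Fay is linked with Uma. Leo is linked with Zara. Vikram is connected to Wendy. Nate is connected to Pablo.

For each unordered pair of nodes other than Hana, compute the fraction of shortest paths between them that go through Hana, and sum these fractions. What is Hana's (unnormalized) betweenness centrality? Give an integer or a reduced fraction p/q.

143/30

Pairs whose geodesics pass through Hana — Cal–Fay: 1/5; Cal–Juno: 1/2; Cal–Uma: 1/5; Fay–Juno: 1/2; Fay–Nate: 1/3; Pablo–Juno: 2/4; Juno–Nate: 1/2; Juno–Uma: 1/2; Juno–Zara: 1/2; Juno–Leo: 4/8; Nate–Uma: 1/3; Nate–Zara: 1/5.
All other pairs contribute 0.
Summing the contributions gives betweenness(Hana) = 143/30.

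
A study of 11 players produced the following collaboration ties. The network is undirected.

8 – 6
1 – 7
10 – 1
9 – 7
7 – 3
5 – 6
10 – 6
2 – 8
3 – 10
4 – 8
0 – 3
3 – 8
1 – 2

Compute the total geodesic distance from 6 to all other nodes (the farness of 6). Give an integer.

Distances from 6: 0:3, 1:2, 2:2, 3:2, 4:2, 5:1, 7:3, 8:1, 9:4, 10:1.
Sum = 3 + 2 + 2 + 2 + 2 + 1 + 3 + 1 + 4 + 1 = 21.

21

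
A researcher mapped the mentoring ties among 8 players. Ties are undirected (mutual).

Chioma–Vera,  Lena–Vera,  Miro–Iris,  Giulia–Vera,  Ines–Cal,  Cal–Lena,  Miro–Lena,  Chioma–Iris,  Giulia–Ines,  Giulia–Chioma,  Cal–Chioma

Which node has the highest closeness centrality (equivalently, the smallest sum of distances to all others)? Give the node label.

Farness (sum of distances to all others) for each node — Cal:11, Chioma:10, Giulia:12, Ines:14, Iris:13, Lena:11, Miro:14, Vera:11.
The smallest farness is 10, for Chioma, so Chioma has the highest closeness.

Chioma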